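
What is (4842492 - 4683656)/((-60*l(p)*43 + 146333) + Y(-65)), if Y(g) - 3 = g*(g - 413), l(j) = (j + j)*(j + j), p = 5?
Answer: -79418/40297 ≈ -1.9708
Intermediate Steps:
l(j) = 4*j**2 (l(j) = (2*j)*(2*j) = 4*j**2)
Y(g) = 3 + g*(-413 + g) (Y(g) = 3 + g*(g - 413) = 3 + g*(-413 + g))
(4842492 - 4683656)/((-60*l(p)*43 + 146333) + Y(-65)) = (4842492 - 4683656)/((-240*5**2*43 + 146333) + (3 + (-65)**2 - 413*(-65))) = 158836/((-240*25*43 + 146333) + (3 + 4225 + 26845)) = 158836/((-60*100*43 + 146333) + 31073) = 158836/((-6000*43 + 146333) + 31073) = 158836/((-258000 + 146333) + 31073) = 158836/(-111667 + 31073) = 158836/(-80594) = 158836*(-1/80594) = -79418/40297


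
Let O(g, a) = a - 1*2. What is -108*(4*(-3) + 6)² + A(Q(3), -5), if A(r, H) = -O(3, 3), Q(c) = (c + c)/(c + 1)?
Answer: -3889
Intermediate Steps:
O(g, a) = -2 + a (O(g, a) = a - 2 = -2 + a)
Q(c) = 2*c/(1 + c) (Q(c) = (2*c)/(1 + c) = 2*c/(1 + c))
A(r, H) = -1 (A(r, H) = -(-2 + 3) = -1*1 = -1)
-108*(4*(-3) + 6)² + A(Q(3), -5) = -108*(4*(-3) + 6)² - 1 = -108*(-12 + 6)² - 1 = -108*(-6)² - 1 = -108*36 - 1 = -3888 - 1 = -3889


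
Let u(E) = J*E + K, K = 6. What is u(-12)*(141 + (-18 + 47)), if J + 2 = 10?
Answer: -15300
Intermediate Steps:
J = 8 (J = -2 + 10 = 8)
u(E) = 6 + 8*E (u(E) = 8*E + 6 = 6 + 8*E)
u(-12)*(141 + (-18 + 47)) = (6 + 8*(-12))*(141 + (-18 + 47)) = (6 - 96)*(141 + 29) = -90*170 = -15300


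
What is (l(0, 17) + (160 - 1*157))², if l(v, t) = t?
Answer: 400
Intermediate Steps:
(l(0, 17) + (160 - 1*157))² = (17 + (160 - 1*157))² = (17 + (160 - 157))² = (17 + 3)² = 20² = 400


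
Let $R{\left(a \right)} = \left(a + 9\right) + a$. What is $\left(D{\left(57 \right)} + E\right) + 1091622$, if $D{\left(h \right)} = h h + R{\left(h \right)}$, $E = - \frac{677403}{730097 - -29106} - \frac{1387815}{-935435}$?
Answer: $\frac{155529759540092262}{142037011661} \approx 1.095 \cdot 10^{6}$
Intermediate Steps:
$R{\left(a \right)} = 9 + 2 a$ ($R{\left(a \right)} = \left(9 + a\right) + a = 9 + 2 a$)
$E = \frac{83993367228}{142037011661}$ ($E = - \frac{677403}{730097 + 29106} - - \frac{277563}{187087} = - \frac{677403}{759203} + \frac{277563}{187087} = \frac{83993367228}{142037011661} \approx 0.59135$)
$D{\left(h \right)} = 9 + h^{2} + 2 h$ ($D{\left(h \right)} = h h + \left(9 + 2 h\right) = h^{2} + \left(9 + 2 h\right) = 9 + h^{2} + 2 h$)
$\left(D{\left(57 \right)} + E\right) + 1091622 = \left(\left(9 + 57^{2} + 2 \cdot 57\right) + \frac{83993367228}{142037011661}\right) + 1091622 = \left(\left(9 + 3249 + 114\right) + \frac{83993367228}{142037011661}\right) + 1091622 = \left(3372 + \frac{83993367228}{142037011661}\right) + 1091622 = \frac{479032796688120}{142037011661} + 1091622 = \frac{155529759540092262}{142037011661}$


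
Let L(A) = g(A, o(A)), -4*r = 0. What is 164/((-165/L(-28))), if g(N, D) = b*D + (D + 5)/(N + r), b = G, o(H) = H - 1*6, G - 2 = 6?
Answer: 103689/385 ≈ 269.32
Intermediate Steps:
r = 0 (r = -1/4*0 = 0)
G = 8 (G = 2 + 6 = 8)
o(H) = -6 + H (o(H) = H - 6 = -6 + H)
b = 8
g(N, D) = 8*D + (5 + D)/N (g(N, D) = 8*D + (D + 5)/(N + 0) = 8*D + (5 + D)/N)
L(A) = (-1 + A + 8*A*(-6 + A))/A (L(A) = (5 + (-6 + A) + 8*(-6 + A)*A)/A = (5 + (-6 + A) + 8*A*(-6 + A))/A = (-1 + A + 8*A*(-6 + A))/A)
164/((-165/L(-28))) = 164/((-165/(-47 - 1/(-28) + 8*(-28)))) = 164/((-165/(-47 - 1*(-1/28) - 224))) = 164/((-165/(-47 + 1/28 - 224))) = 164/((-165/(-7587/28))) = 164/((-165*(-28/7587))) = 164/(1540/2529) = 164*(2529/1540) = 103689/385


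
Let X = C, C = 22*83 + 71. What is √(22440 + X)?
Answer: √24337 ≈ 156.00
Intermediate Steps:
C = 1897 (C = 1826 + 71 = 1897)
X = 1897
√(22440 + X) = √(22440 + 1897) = √24337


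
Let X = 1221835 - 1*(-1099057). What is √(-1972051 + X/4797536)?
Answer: 9*I*√8755672877154326/599692 ≈ 1404.3*I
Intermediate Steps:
X = 2320892 (X = 1221835 + 1099057 = 2320892)
√(-1972051 + X/4797536) = √(-1972051 + 2320892/4797536) = √(-1972051 + 2320892*(1/4797536)) = √(-1972051 + 580223/1199384) = √(-2365245836361/1199384) = 9*I*√8755672877154326/599692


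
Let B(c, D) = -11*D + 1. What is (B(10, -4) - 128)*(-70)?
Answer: 5810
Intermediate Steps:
B(c, D) = 1 - 11*D
(B(10, -4) - 128)*(-70) = ((1 - 11*(-4)) - 128)*(-70) = ((1 + 44) - 128)*(-70) = (45 - 128)*(-70) = -83*(-70) = 5810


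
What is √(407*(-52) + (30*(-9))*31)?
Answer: I*√29534 ≈ 171.85*I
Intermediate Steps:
√(407*(-52) + (30*(-9))*31) = √(-21164 - 270*31) = √(-21164 - 8370) = √(-29534) = I*√29534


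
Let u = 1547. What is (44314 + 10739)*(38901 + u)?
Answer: 2226783744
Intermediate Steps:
(44314 + 10739)*(38901 + u) = (44314 + 10739)*(38901 + 1547) = 55053*40448 = 2226783744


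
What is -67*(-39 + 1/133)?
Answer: 347462/133 ≈ 2612.5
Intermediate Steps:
-67*(-39 + 1/133) = -67*(-5186/133) = 347462/133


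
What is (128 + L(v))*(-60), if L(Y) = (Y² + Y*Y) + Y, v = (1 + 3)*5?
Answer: -56880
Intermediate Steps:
v = 20 (v = 4*5 = 20)
L(Y) = Y + 2*Y² (L(Y) = (Y² + Y²) + Y = 2*Y² + Y = Y + 2*Y²)
(128 + L(v))*(-60) = (128 + 20*(1 + 2*20))*(-60) = (128 + 20*(1 + 40))*(-60) = (128 + 20*41)*(-60) = (128 + 820)*(-60) = 948*(-60) = -56880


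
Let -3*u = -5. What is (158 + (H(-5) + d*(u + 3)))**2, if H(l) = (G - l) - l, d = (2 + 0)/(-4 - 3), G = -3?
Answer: 241081/9 ≈ 26787.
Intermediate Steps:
u = 5/3 (u = -1/3*(-5) = 5/3 ≈ 1.6667)
d = -2/7 (d = 2/(-7) = 2*(-1/7) = -2/7 ≈ -0.28571)
H(l) = -3 - 2*l (H(l) = (-3 - l) - l = -3 - 2*l)
(158 + (H(-5) + d*(u + 3)))**2 = (158 + ((-3 - 2*(-5)) - 2*(5/3 + 3)/7))**2 = (158 + ((-3 + 10) - 2/7*14/3))**2 = (158 + (7 - 4/3))**2 = (158 + 17/3)**2 = (491/3)**2 = 241081/9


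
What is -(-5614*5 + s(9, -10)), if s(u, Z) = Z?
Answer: 28080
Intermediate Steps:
-(-5614*5 + s(9, -10)) = -(-5614*5 - 10) = -(-401*70 - 10) = -(-28070 - 10) = -1*(-28080) = 28080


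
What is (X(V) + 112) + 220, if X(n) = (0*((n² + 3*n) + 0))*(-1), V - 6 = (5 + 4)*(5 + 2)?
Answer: 332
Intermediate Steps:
V = 69 (V = 6 + (5 + 4)*(5 + 2) = 6 + 9*7 = 6 + 63 = 69)
X(n) = 0 (X(n) = (0*(n² + 3*n))*(-1) = 0*(-1) = 0)
(X(V) + 112) + 220 = (0 + 112) + 220 = 112 + 220 = 332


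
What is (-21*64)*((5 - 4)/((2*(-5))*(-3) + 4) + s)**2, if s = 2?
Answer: -1599696/289 ≈ -5535.3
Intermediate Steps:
(-21*64)*((5 - 4)/((2*(-5))*(-3) + 4) + s)**2 = (-21*64)*((5 - 4)/((2*(-5))*(-3) + 4) + 2)**2 = -1344*(1/(-10*(-3) + 4) + 2)**2 = -1344*(1/(30 + 4) + 2)**2 = -1344*(1/34 + 2)**2 = -1344*(69/34)**2 = -1344*4761/1156 = -1599696/289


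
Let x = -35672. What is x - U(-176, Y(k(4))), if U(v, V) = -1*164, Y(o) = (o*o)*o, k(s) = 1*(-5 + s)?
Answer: -35508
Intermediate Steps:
k(s) = -5 + s
Y(o) = o³ (Y(o) = o²*o = o³)
U(v, V) = -164
x - U(-176, Y(k(4))) = -35672 - 1*(-164) = -35672 + 164 = -35508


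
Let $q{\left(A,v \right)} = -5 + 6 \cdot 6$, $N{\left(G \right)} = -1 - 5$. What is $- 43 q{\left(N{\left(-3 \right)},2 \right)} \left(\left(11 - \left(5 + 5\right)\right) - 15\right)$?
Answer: $18662$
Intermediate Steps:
$N{\left(G \right)} = -6$ ($N{\left(G \right)} = -1 - 5 = -6$)
$q{\left(A,v \right)} = 31$ ($q{\left(A,v \right)} = -5 + 36 = 31$)
$- 43 q{\left(N{\left(-3 \right)},2 \right)} \left(\left(11 - \left(5 + 5\right)\right) - 15\right) = \left(-43\right) 31 \left(\left(11 - \left(5 + 5\right)\right) - 15\right) = - 1333 \left(\left(11 - 10\right) - 15\right) = - 1333 \left(1 - 15\right) = \left(-1333\right) \left(-14\right) = 18662$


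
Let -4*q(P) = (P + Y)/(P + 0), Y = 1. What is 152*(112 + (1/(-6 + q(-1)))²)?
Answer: 153254/9 ≈ 17028.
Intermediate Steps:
q(P) = -(1 + P)/(4*P) (q(P) = -(P + 1)/(4*(P + 0)) = -(1 + P)/(4*P))
152*(112 + (1/(-6 + q(-1)))²) = 152*(112 + (1/(-6 + (¼)*(-1 - 1*(-1))/(-1)))²) = 152*(112 + (1/(-6 + (¼)*(-1)*(-1 + 1)))²) = 152*(112 + (1/(-6 + (¼)*(-1)*0))²) = 152*(112 + (1/(-6 + 0))²) = 152*(112 + (1/(-6))²) = 152*(112 + (-⅙)²) = 152*(112 + 1/36) = 152*(4033/36) = 153254/9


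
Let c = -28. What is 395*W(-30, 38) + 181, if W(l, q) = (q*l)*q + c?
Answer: -17122279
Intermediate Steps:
W(l, q) = -28 + l*q² (W(l, q) = (q*l)*q - 28 = (l*q)*q - 28 = l*q² - 28 = -28 + l*q²)
395*W(-30, 38) + 181 = 395*(-28 - 30*38²) + 181 = 395*(-28 - 30*1444) + 181 = 395*(-28 - 43320) + 181 = 395*(-43348) + 181 = -17122460 + 181 = -17122279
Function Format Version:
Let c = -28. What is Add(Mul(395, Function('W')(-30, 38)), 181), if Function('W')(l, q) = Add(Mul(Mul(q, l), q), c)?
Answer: -17122279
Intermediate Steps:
Function('W')(l, q) = Add(-28, Mul(l, Pow(q, 2))) (Function('W')(l, q) = Add(Mul(Mul(q, l), q), -28) = Add(Mul(Mul(l, q), q), -28) = Add(Mul(l, Pow(q, 2)), -28) = Add(-28, Mul(l, Pow(q, 2))))
Add(Mul(395, Function('W')(-30, 38)), 181) = Add(Mul(395, Add(-28, Mul(-30, Pow(38, 2)))), 181) = Add(Mul(395, Add(-28, Mul(-30, 1444))), 181) = Add(Mul(395, Add(-28, -43320)), 181) = Add(Mul(395, -43348), 181) = Add(-17122460, 181) = -17122279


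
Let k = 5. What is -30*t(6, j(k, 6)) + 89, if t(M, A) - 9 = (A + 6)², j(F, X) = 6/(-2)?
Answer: -451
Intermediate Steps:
j(F, X) = -3 (j(F, X) = 6*(-½) = -3)
t(M, A) = 9 + (6 + A)² (t(M, A) = 9 + (A + 6)² = 9 + (6 + A)²)
-30*t(6, j(k, 6)) + 89 = -30*(9 + (6 - 3)²) + 89 = -30*(9 + 3²) + 89 = -30*(9 + 9) + 89 = -30*18 + 89 = -540 + 89 = -451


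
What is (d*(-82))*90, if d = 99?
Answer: -730620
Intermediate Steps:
(d*(-82))*90 = (99*(-82))*90 = -8118*90 = -730620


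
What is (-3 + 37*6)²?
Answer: 47961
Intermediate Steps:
(-3 + 37*6)² = (-3 + 222)² = 219² = 47961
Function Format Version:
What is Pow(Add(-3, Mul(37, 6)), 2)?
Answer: 47961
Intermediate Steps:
Pow(Add(-3, Mul(37, 6)), 2) = Pow(Add(-3, 222), 2) = Pow(219, 2) = 47961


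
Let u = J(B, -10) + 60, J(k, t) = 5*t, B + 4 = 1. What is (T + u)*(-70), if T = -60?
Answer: 3500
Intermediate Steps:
B = -3 (B = -4 + 1 = -3)
u = 10 (u = 5*(-10) + 60 = -50 + 60 = 10)
(T + u)*(-70) = (-60 + 10)*(-70) = -50*(-70) = 3500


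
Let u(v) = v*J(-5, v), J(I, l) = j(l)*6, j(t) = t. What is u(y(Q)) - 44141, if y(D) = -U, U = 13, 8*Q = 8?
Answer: -43127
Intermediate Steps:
Q = 1 (Q = (⅛)*8 = 1)
y(D) = -13 (y(D) = -1*13 = -13)
J(I, l) = 6*l (J(I, l) = l*6 = 6*l)
u(v) = 6*v² (u(v) = v*(6*v) = 6*v²)
u(y(Q)) - 44141 = 6*(-13)² - 44141 = 6*169 - 44141 = 1014 - 44141 = -43127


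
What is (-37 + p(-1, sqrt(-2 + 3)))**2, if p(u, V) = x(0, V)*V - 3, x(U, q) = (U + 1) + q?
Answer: 1444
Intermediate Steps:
x(U, q) = 1 + U + q (x(U, q) = (1 + U) + q = 1 + U + q)
p(u, V) = -3 + V*(1 + V) (p(u, V) = (1 + 0 + V)*V - 3 = (1 + V)*V - 3 = V*(1 + V) - 3 = -3 + V*(1 + V))
(-37 + p(-1, sqrt(-2 + 3)))**2 = (-37 + (-3 + sqrt(-2 + 3)*(1 + sqrt(-2 + 3))))**2 = (-37 + (-3 + sqrt(1)*(1 + sqrt(1))))**2 = (-37 + (-3 + 1*(1 + 1)))**2 = (-37 + (-3 + 1*2))**2 = (-37 + (-3 + 2))**2 = (-37 - 1)**2 = (-38)**2 = 1444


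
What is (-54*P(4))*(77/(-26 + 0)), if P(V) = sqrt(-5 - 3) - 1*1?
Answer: -2079/13 + 4158*I*sqrt(2)/13 ≈ -159.92 + 452.33*I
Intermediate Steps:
P(V) = -1 + 2*I*sqrt(2) (P(V) = sqrt(-8) - 1 = 2*I*sqrt(2) - 1 = -1 + 2*I*sqrt(2))
(-54*P(4))*(77/(-26 + 0)) = (-54*(-1 + 2*I*sqrt(2)))*(77/(-26 + 0)) = (54 - 108*I*sqrt(2))*(77/(-26)) = (54 - 108*I*sqrt(2))*(77*(-1/26)) = (54 - 108*I*sqrt(2))*(-77/26) = -2079/13 + 4158*I*sqrt(2)/13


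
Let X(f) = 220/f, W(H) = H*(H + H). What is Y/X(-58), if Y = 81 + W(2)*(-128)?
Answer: 27347/110 ≈ 248.61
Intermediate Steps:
W(H) = 2*H**2 (W(H) = H*(2*H) = 2*H**2)
Y = -943 (Y = 81 + (2*2**2)*(-128) = 81 + (2*4)*(-128) = 81 + 8*(-128) = 81 - 1024 = -943)
Y/X(-58) = -943/(220/(-58)) = -943/(220*(-1/58)) = -943/(-110/29) = -943*(-29/110) = 27347/110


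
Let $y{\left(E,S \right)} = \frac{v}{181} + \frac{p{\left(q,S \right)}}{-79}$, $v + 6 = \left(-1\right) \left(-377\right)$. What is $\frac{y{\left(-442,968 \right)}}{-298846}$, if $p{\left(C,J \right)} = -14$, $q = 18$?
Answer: $- \frac{31843}{4273198954} \approx -7.4518 \cdot 10^{-6}$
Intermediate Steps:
$v = 371$ ($v = -6 - -377 = -6 + 377 = 371$)
$y{\left(E,S \right)} = \frac{31843}{14299}$ ($y{\left(E,S \right)} = \frac{371}{181} - \frac{14}{-79} = 371 \cdot \frac{1}{181} - - \frac{14}{79} = \frac{371}{181} + \frac{14}{79} = \frac{31843}{14299}$)
$\frac{y{\left(-442,968 \right)}}{-298846} = \frac{31843}{14299 \left(-298846\right)} = \frac{31843}{14299} \left(- \frac{1}{298846}\right) = - \frac{31843}{4273198954}$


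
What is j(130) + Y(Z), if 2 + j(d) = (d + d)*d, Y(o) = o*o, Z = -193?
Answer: 71047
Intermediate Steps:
Y(o) = o²
j(d) = -2 + 2*d² (j(d) = -2 + (d + d)*d = -2 + (2*d)*d = -2 + 2*d²)
j(130) + Y(Z) = (-2 + 2*130²) + (-193)² = (-2 + 2*16900) + 37249 = (-2 + 33800) + 37249 = 33798 + 37249 = 71047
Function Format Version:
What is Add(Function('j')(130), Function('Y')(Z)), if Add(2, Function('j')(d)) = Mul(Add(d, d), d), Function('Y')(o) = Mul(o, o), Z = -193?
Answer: 71047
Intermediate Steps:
Function('Y')(o) = Pow(o, 2)
Function('j')(d) = Add(-2, Mul(2, Pow(d, 2))) (Function('j')(d) = Add(-2, Mul(Add(d, d), d)) = Add(-2, Mul(Mul(2, d), d)) = Add(-2, Mul(2, Pow(d, 2))))
Add(Function('j')(130), Function('Y')(Z)) = Add(Add(-2, Mul(2, Pow(130, 2))), Pow(-193, 2)) = Add(Add(-2, Mul(2, 16900)), 37249) = Add(Add(-2, 33800), 37249) = Add(33798, 37249) = 71047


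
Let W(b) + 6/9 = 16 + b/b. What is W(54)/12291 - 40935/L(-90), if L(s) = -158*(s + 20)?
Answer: -301770863/81563076 ≈ -3.6998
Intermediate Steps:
W(b) = 49/3 (W(b) = -⅔ + (16 + b/b) = -⅔ + (16 + 1) = -⅔ + 17 = 49/3)
L(s) = -3160 - 158*s (L(s) = -158*(20 + s) = -3160 - 158*s)
W(54)/12291 - 40935/L(-90) = (49/3)/12291 - 40935/(-3160 - 158*(-90)) = (49/3)*(1/12291) - 40935/(-3160 + 14220) = 49/36873 - 40935/11060 = 49/36873 - 40935*1/11060 = 49/36873 - 8187/2212 = -301770863/81563076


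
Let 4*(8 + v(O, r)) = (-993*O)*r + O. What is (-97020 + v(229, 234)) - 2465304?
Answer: -63459997/4 ≈ -1.5865e+7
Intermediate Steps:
v(O, r) = -8 + O/4 - 993*O*r/4 (v(O, r) = -8 + ((-993*O)*r + O)/4 = -8 + (-993*O*r + O)/4 = -8 + (O - 993*O*r)/4 = -8 + (O/4 - 993*O*r/4) = -8 + O/4 - 993*O*r/4)
(-97020 + v(229, 234)) - 2465304 = (-97020 + (-8 + (¼)*229 - 993/4*229*234)) - 2465304 = (-97020 + (-8 + 229/4 - 26605449/2)) - 2465304 = (-97020 - 53210701/4) - 2465304 = -53598781/4 - 2465304 = -63459997/4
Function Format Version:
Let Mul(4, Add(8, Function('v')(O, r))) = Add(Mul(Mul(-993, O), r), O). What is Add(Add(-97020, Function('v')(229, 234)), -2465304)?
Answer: Rational(-63459997, 4) ≈ -1.5865e+7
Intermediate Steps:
Function('v')(O, r) = Add(-8, Mul(Rational(1, 4), O), Mul(Rational(-993, 4), O, r)) (Function('v')(O, r) = Add(-8, Mul(Rational(1, 4), Add(Mul(Mul(-993, O), r), O))) = Add(-8, Mul(Rational(1, 4), Add(Mul(-993, O, r), O))) = Add(-8, Mul(Rational(1, 4), Add(O, Mul(-993, O, r)))) = Add(-8, Add(Mul(Rational(1, 4), O), Mul(Rational(-993, 4), O, r))) = Add(-8, Mul(Rational(1, 4), O), Mul(Rational(-993, 4), O, r)))
Add(Add(-97020, Function('v')(229, 234)), -2465304) = Add(Add(-97020, Add(-8, Mul(Rational(1, 4), 229), Mul(Rational(-993, 4), 229, 234))), -2465304) = Add(Add(-97020, Add(-8, Rational(229, 4), Rational(-26605449, 2))), -2465304) = Add(Add(-97020, Rational(-53210701, 4)), -2465304) = Add(Rational(-53598781, 4), -2465304) = Rational(-63459997, 4)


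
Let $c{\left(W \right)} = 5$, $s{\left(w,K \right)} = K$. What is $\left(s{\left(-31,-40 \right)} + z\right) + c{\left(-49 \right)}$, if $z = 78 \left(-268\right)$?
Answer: $-20939$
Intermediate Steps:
$z = -20904$
$\left(s{\left(-31,-40 \right)} + z\right) + c{\left(-49 \right)} = \left(-40 - 20904\right) + 5 = -20944 + 5 = -20939$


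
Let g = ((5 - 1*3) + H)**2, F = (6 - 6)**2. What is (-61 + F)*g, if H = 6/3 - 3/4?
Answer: -10309/16 ≈ -644.31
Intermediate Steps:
H = 5/4 (H = 6*(1/3) - 3*1/4 = 2 - 3/4 = 5/4 ≈ 1.2500)
F = 0 (F = 0**2 = 0)
g = 169/16 (g = ((5 - 1*3) + 5/4)**2 = ((5 - 3) + 5/4)**2 = (2 + 5/4)**2 = (13/4)**2 = 169/16 ≈ 10.563)
(-61 + F)*g = (-61 + 0)*(169/16) = -61*169/16 = -10309/16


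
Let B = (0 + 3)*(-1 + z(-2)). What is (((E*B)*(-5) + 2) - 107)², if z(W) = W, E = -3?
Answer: 57600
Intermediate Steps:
B = -9 (B = (0 + 3)*(-1 - 2) = 3*(-3) = -9)
(((E*B)*(-5) + 2) - 107)² = ((-3*(-9)*(-5) + 2) - 107)² = ((27*(-5) + 2) - 107)² = ((-135 + 2) - 107)² = (-133 - 107)² = (-240)² = 57600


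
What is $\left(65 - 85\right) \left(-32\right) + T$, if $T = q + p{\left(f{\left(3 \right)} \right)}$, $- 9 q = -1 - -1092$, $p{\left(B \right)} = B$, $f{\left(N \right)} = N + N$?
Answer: $\frac{4723}{9} \approx 524.78$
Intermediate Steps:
$f{\left(N \right)} = 2 N$
$q = - \frac{1091}{9}$ ($q = - \frac{-1 - -1092}{9} = - \frac{-1 + 1092}{9} = \left(- \frac{1}{9}\right) 1091 = - \frac{1091}{9} \approx -121.22$)
$T = - \frac{1037}{9}$ ($T = - \frac{1091}{9} + 2 \cdot 3 = - \frac{1091}{9} + 6 = - \frac{1037}{9} \approx -115.22$)
$\left(65 - 85\right) \left(-32\right) + T = \left(65 - 85\right) \left(-32\right) - \frac{1037}{9} = \left(-20\right) \left(-32\right) - \frac{1037}{9} = 640 - \frac{1037}{9} = \frac{4723}{9}$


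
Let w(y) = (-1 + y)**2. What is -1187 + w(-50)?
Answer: 1414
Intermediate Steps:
-1187 + w(-50) = -1187 + (-1 - 50)**2 = -1187 + (-51)**2 = -1187 + 2601 = 1414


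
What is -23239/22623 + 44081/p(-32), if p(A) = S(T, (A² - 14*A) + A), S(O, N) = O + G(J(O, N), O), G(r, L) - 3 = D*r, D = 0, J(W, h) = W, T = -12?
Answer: -332484538/67869 ≈ -4898.9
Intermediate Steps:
G(r, L) = 3 (G(r, L) = 3 + 0*r = 3 + 0 = 3)
S(O, N) = 3 + O (S(O, N) = O + 3 = 3 + O)
p(A) = -9 (p(A) = 3 - 12 = -9)
-23239/22623 + 44081/p(-32) = -23239/22623 + 44081/(-9) = -23239*1/22623 + 44081*(-⅑) = -23239/22623 - 44081/9 = -332484538/67869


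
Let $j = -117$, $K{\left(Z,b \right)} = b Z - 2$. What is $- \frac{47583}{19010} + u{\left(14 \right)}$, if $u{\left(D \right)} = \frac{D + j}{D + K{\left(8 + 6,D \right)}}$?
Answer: $- \frac{5927647}{1977040} \approx -2.9982$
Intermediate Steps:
$K{\left(Z,b \right)} = -2 + Z b$ ($K{\left(Z,b \right)} = Z b - 2 = -2 + Z b$)
$u{\left(D \right)} = \frac{-117 + D}{-2 + 15 D}$ ($u{\left(D \right)} = \frac{D - 117}{D + \left(-2 + \left(8 + 6\right) D\right)} = \frac{-117 + D}{D + \left(-2 + 14 D\right)} = \frac{-117 + D}{-2 + 15 D}$)
$- \frac{47583}{19010} + u{\left(14 \right)} = - \frac{47583}{19010} + \frac{-117 + 14}{-2 + 15 \cdot 14} = \left(-47583\right) \frac{1}{19010} + \frac{1}{-2 + 210} \left(-103\right) = - \frac{47583}{19010} + \frac{1}{208} \left(-103\right) = - \frac{47583}{19010} - \frac{103}{208} = - \frac{5927647}{1977040}$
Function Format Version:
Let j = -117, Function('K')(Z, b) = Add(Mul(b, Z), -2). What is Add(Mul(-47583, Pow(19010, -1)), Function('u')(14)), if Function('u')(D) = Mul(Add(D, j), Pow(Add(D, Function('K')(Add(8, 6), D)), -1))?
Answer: Rational(-5927647, 1977040) ≈ -2.9982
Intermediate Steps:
Function('K')(Z, b) = Add(-2, Mul(Z, b)) (Function('K')(Z, b) = Add(Mul(Z, b), -2) = Add(-2, Mul(Z, b)))
Function('u')(D) = Mul(Pow(Add(-2, Mul(15, D)), -1), Add(-117, D)) (Function('u')(D) = Mul(Add(D, -117), Pow(Add(D, Add(-2, Mul(Add(8, 6), D))), -1)) = Mul(Add(-117, D), Pow(Add(D, Add(-2, Mul(14, D))), -1)) = Mul(Add(-117, D), Pow(Add(-2, Mul(15, D)), -1)) = Mul(Pow(Add(-2, Mul(15, D)), -1), Add(-117, D)))
Add(Mul(-47583, Pow(19010, -1)), Function('u')(14)) = Add(Mul(-47583, Pow(19010, -1)), Mul(Pow(Add(-2, Mul(15, 14)), -1), Add(-117, 14))) = Add(Mul(-47583, Rational(1, 19010)), Mul(Pow(Add(-2, 210), -1), -103)) = Add(Rational(-47583, 19010), Mul(Pow(208, -1), -103)) = Add(Rational(-47583, 19010), Mul(Rational(1, 208), -103)) = Add(Rational(-47583, 19010), Rational(-103, 208)) = Rational(-5927647, 1977040)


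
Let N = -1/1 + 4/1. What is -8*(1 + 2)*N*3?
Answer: -216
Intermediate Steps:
N = 3 (N = -1*1 + 4*1 = -1 + 4 = 3)
-8*(1 + 2)*N*3 = -8*(1 + 2)*3*3 = -24*3*3 = -8*9*3 = -72*3 = -216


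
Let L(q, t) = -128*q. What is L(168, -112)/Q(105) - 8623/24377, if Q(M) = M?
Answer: -25005163/121885 ≈ -205.15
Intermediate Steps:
L(168, -112)/Q(105) - 8623/24377 = -128*168/105 - 8623/24377 = -21504*1/105 - 8623*1/24377 = -1024/5 - 8623/24377 = -25005163/121885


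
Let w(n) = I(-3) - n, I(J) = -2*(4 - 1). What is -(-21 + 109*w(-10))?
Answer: -415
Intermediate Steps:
I(J) = -6 (I(J) = -2*3 = -6)
w(n) = -6 - n
-(-21 + 109*w(-10)) = -(-21 + 109*(-6 - 1*(-10))) = -(-21 + 109*(-6 + 10)) = -(-21 + 109*4) = -(-21 + 436) = -1*415 = -415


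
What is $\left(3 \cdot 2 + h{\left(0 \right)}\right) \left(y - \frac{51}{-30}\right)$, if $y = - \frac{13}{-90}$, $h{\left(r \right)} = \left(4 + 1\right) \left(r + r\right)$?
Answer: $\frac{166}{15} \approx 11.067$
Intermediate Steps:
$h{\left(r \right)} = 10 r$ ($h{\left(r \right)} = 5 \cdot 2 r = 10 r$)
$y = \frac{13}{90}$ ($y = \left(-13\right) \left(- \frac{1}{90}\right) = \frac{13}{90} \approx 0.14444$)
$\left(3 \cdot 2 + h{\left(0 \right)}\right) \left(y - \frac{51}{-30}\right) = \left(3 \cdot 2 + 10 \cdot 0\right) \left(\frac{13}{90} - \frac{51}{-30}\right) = \left(6 + 0\right) \left(\frac{13}{90} - - \frac{17}{10}\right) = 6 \left(\frac{13}{90} + \frac{17}{10}\right) = 6 \cdot \frac{83}{45} = \frac{166}{15}$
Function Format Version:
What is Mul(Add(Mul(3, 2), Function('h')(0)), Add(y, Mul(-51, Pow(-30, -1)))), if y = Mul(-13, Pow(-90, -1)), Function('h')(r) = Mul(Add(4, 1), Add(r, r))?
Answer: Rational(166, 15) ≈ 11.067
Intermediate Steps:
Function('h')(r) = Mul(10, r) (Function('h')(r) = Mul(5, Mul(2, r)) = Mul(10, r))
y = Rational(13, 90) (y = Mul(-13, Rational(-1, 90)) = Rational(13, 90) ≈ 0.14444)
Mul(Add(Mul(3, 2), Function('h')(0)), Add(y, Mul(-51, Pow(-30, -1)))) = Mul(Add(Mul(3, 2), Mul(10, 0)), Add(Rational(13, 90), Mul(-51, Pow(-30, -1)))) = Mul(Add(6, 0), Add(Rational(13, 90), Mul(-51, Rational(-1, 30)))) = Mul(6, Add(Rational(13, 90), Rational(17, 10))) = Mul(6, Rational(83, 45)) = Rational(166, 15)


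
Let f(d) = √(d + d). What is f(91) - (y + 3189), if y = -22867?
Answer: 19678 + √182 ≈ 19692.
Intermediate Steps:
f(d) = √2*√d (f(d) = √(2*d) = √2*√d)
f(91) - (y + 3189) = √2*√91 - (-22867 + 3189) = √182 - 1*(-19678) = √182 + 19678 = 19678 + √182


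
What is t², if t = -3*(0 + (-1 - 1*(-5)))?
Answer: 144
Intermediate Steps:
t = -12 (t = -3*(0 + (-1 + 5)) = -3*(0 + 4) = -3*4 = -12)
t² = (-12)² = 144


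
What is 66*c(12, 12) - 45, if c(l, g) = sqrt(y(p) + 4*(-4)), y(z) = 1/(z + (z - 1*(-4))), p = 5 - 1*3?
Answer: -45 + 33*I*sqrt(254)/2 ≈ -45.0 + 262.97*I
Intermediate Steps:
p = 2 (p = 5 - 3 = 2)
y(z) = 1/(4 + 2*z) (y(z) = 1/(z + (z + 4)) = 1/(z + (4 + z)) = 1/(4 + 2*z))
c(l, g) = I*sqrt(254)/4 (c(l, g) = sqrt(1/(2*(2 + 2)) + 4*(-4)) = sqrt((1/2)/4 - 16) = sqrt((1/2)*(1/4) - 16) = sqrt(1/8 - 16) = sqrt(-127/8) = I*sqrt(254)/4)
66*c(12, 12) - 45 = 66*(I*sqrt(254)/4) - 45 = 33*I*sqrt(254)/2 - 45 = -45 + 33*I*sqrt(254)/2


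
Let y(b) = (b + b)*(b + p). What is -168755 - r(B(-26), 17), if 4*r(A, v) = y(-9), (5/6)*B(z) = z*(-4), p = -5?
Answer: -168818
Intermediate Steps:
B(z) = -24*z/5 (B(z) = 6*(z*(-4))/5 = 6*(-4*z)/5 = -24*z/5)
y(b) = 2*b*(-5 + b) (y(b) = (b + b)*(b - 5) = (2*b)*(-5 + b) = 2*b*(-5 + b))
r(A, v) = 63 (r(A, v) = (2*(-9)*(-5 - 9))/4 = (2*(-9)*(-14))/4 = (1/4)*252 = 63)
-168755 - r(B(-26), 17) = -168755 - 1*63 = -168755 - 63 = -168818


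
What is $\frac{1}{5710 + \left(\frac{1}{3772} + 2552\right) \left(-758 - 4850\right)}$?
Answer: $- \frac{943}{13490470760} \approx -6.9901 \cdot 10^{-8}$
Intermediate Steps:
$\frac{1}{5710 + \left(\frac{1}{3772} + 2552\right) \left(-758 - 4850\right)} = \frac{1}{5710 + \left(\frac{1}{3772} + 2552\right) \left(-5608\right)} = \frac{1}{5710 + \frac{9626145}{3772} \left(-5608\right)} = \frac{1}{5710 - \frac{13495855290}{943}} = \frac{1}{- \frac{13490470760}{943}} = - \frac{943}{13490470760}$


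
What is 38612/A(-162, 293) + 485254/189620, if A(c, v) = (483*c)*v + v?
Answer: 222350145339/86943747034 ≈ 2.5574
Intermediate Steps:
A(c, v) = v + 483*c*v (A(c, v) = 483*c*v + v = v + 483*c*v)
38612/A(-162, 293) + 485254/189620 = 38612/((293*(1 + 483*(-162)))) + 485254/189620 = 38612/((293*(1 - 78246))) + 485254*(1/189620) = 38612/((293*(-78245))) + 242627/94810 = 38612/(-22925785) + 242627/94810 = 38612*(-1/22925785) + 242627/94810 = -38612/22925785 + 242627/94810 = 222350145339/86943747034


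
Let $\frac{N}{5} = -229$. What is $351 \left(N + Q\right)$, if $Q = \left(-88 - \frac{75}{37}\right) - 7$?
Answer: $- \frac{16130205}{37} \approx -4.3595 \cdot 10^{5}$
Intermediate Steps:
$Q = - \frac{3590}{37}$ ($Q = \left(-88 - 75 \cdot \frac{1}{37}\right) - 7 = \left(-88 - \frac{75}{37}\right) - 7 = - \frac{3331}{37} - 7 = - \frac{3590}{37} \approx -97.027$)
$N = -1145$ ($N = 5 \left(-229\right) = -1145$)
$351 \left(N + Q\right) = 351 \left(-1145 - \frac{3590}{37}\right) = 351 \left(- \frac{45955}{37}\right) = - \frac{16130205}{37}$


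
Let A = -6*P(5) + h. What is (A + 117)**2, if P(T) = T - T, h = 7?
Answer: 15376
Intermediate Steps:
P(T) = 0
A = 7 (A = -6*0 + 7 = 0 + 7 = 7)
(A + 117)**2 = (7 + 117)**2 = 124**2 = 15376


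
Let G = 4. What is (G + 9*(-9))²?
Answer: 5929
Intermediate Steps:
(G + 9*(-9))² = (4 + 9*(-9))² = (4 - 81)² = (-77)² = 5929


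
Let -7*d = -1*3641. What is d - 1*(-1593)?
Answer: 14792/7 ≈ 2113.1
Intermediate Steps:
d = 3641/7 (d = -(-1)*3641/7 = -⅐*(-3641) = 3641/7 ≈ 520.14)
d - 1*(-1593) = 3641/7 - 1*(-1593) = 3641/7 + 1593 = 14792/7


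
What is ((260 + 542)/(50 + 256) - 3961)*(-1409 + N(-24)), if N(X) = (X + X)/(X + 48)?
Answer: 50267456/9 ≈ 5.5853e+6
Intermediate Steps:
N(X) = 2*X/(48 + X) (N(X) = (2*X)/(48 + X) = 2*X/(48 + X))
((260 + 542)/(50 + 256) - 3961)*(-1409 + N(-24)) = ((260 + 542)/(50 + 256) - 3961)*(-1409 + 2*(-24)/(48 - 24)) = (802/306 - 3961)*(-1409 + 2*(-24)/24) = (802*(1/306) - 3961)*(-1409 + 2*(-24)*(1/24)) = (401/153 - 3961)*(-1409 - 2) = -605632/153*(-1411) = 50267456/9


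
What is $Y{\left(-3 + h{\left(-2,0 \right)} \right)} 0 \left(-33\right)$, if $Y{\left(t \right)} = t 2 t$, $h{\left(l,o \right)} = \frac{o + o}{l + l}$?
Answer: $0$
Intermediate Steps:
$h{\left(l,o \right)} = \frac{o}{l}$ ($h{\left(l,o \right)} = \frac{2 o}{2 l} = 2 o \frac{1}{2 l} = \frac{o}{l}$)
$Y{\left(t \right)} = 2 t^{2}$ ($Y{\left(t \right)} = 2 t t = 2 t^{2}$)
$Y{\left(-3 + h{\left(-2,0 \right)} \right)} 0 \left(-33\right) = 2 \left(-3 + \frac{0}{-2}\right)^{2} \cdot 0 \left(-33\right) = 2 \left(-3 + 0 \left(- \frac{1}{2}\right)\right)^{2} \cdot 0 = 2 \left(-3 + 0\right)^{2} \cdot 0 = 2 \left(-3\right)^{2} \cdot 0 = 2 \cdot 9 \cdot 0 = 18 \cdot 0 = 0$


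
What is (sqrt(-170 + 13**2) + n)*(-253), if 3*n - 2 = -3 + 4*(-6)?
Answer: 6325/3 - 253*I ≈ 2108.3 - 253.0*I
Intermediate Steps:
n = -25/3 (n = 2/3 + (-3 + 4*(-6))/3 = 2/3 + (-3 - 24)/3 = 2/3 + (1/3)*(-27) = 2/3 - 9 = -25/3 ≈ -8.3333)
(sqrt(-170 + 13**2) + n)*(-253) = (sqrt(-170 + 13**2) - 25/3)*(-253) = (sqrt(-170 + 169) - 25/3)*(-253) = (sqrt(-1) - 25/3)*(-253) = (I - 25/3)*(-253) = (-25/3 + I)*(-253) = 6325/3 - 253*I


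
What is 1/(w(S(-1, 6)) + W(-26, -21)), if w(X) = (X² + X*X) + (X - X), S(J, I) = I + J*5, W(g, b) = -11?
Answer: -⅑ ≈ -0.11111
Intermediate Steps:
S(J, I) = I + 5*J
w(X) = 2*X² (w(X) = (X² + X²) + 0 = 2*X² + 0 = 2*X²)
1/(w(S(-1, 6)) + W(-26, -21)) = 1/(2*(6 + 5*(-1))² - 11) = 1/(2*(6 - 5)² - 11) = 1/(2*1² - 11) = 1/(2*1 - 11) = 1/(2 - 11) = 1/(-9) = -⅑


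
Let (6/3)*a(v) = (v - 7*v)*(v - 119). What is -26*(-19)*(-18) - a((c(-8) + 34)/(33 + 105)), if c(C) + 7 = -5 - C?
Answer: -4744848/529 ≈ -8969.5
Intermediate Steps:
c(C) = -12 - C (c(C) = -7 + (-5 - C) = -12 - C)
a(v) = -3*v*(-119 + v) (a(v) = ((v - 7*v)*(v - 119))/2 = ((-6*v)*(-119 + v))/2 = (-6*v*(-119 + v))/2 = -3*v*(-119 + v))
-26*(-19)*(-18) - a((c(-8) + 34)/(33 + 105)) = -26*(-19)*(-18) - 3*((-12 - 1*(-8)) + 34)/(33 + 105)*(119 - ((-12 - 1*(-8)) + 34)/(33 + 105)) = 494*(-18) - 3*((-12 + 8) + 34)/138*(119 - ((-12 + 8) + 34)/138) = -8892 - 3*(-4 + 34)*(1/138)*(119 - (-4 + 34)/138) = -8892 - 3*30*(1/138)*(119 - 30/138) = -8892 - 3*5*(119 - 1*5/23)/23 = -8892 - 3*5*(119 - 5/23)/23 = -8892 - 3*5*2732/(23*23) = -8892 - 1*40980/529 = -8892 - 40980/529 = -4744848/529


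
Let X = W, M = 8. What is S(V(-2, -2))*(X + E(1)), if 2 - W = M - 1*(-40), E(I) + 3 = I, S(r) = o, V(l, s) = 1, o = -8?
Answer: 384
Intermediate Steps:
S(r) = -8
E(I) = -3 + I
W = -46 (W = 2 - (8 - 1*(-40)) = 2 - (8 + 40) = 2 - 1*48 = 2 - 48 = -46)
X = -46
S(V(-2, -2))*(X + E(1)) = -8*(-46 + (-3 + 1)) = -8*(-46 - 2) = -8*(-48) = 384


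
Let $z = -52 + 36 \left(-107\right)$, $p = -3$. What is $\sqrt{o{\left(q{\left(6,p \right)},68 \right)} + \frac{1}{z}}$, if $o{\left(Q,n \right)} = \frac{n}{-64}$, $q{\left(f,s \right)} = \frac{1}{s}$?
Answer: $\frac{3 i \sqrt{28121}}{488} \approx 1.0309 i$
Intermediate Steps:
$z = -3904$ ($z = -52 - 3852 = -3904$)
$o{\left(Q,n \right)} = - \frac{n}{64}$ ($o{\left(Q,n \right)} = n \left(- \frac{1}{64}\right) = - \frac{n}{64}$)
$\sqrt{o{\left(q{\left(6,p \right)},68 \right)} + \frac{1}{z}} = \sqrt{\left(- \frac{1}{64}\right) 68 + \frac{1}{-3904}} = \sqrt{- \frac{17}{16} - \frac{1}{3904}} = \sqrt{- \frac{4149}{3904}} = \frac{3 i \sqrt{28121}}{488}$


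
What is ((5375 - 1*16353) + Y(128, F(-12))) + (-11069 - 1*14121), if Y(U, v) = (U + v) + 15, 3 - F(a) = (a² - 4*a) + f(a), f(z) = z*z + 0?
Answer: -36358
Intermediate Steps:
f(z) = z² (f(z) = z² + 0 = z²)
F(a) = 3 - 2*a² + 4*a (F(a) = 3 - ((a² - 4*a) + a²) = 3 - (-4*a + 2*a²) = 3 + (-2*a² + 4*a) = 3 - 2*a² + 4*a)
Y(U, v) = 15 + U + v
((5375 - 1*16353) + Y(128, F(-12))) + (-11069 - 1*14121) = ((5375 - 1*16353) + (15 + 128 + (3 - 2*(-12)² + 4*(-12)))) + (-11069 - 1*14121) = ((5375 - 16353) + (15 + 128 + (3 - 2*144 - 48))) + (-11069 - 14121) = (-10978 + (15 + 128 + (3 - 288 - 48))) - 25190 = (-10978 + (15 + 128 - 333)) - 25190 = (-10978 - 190) - 25190 = -11168 - 25190 = -36358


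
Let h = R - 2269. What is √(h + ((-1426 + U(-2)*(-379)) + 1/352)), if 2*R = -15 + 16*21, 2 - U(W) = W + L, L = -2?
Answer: I*√44981002/88 ≈ 76.214*I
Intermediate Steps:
U(W) = 4 - W (U(W) = 2 - (W - 2) = 2 - (-2 + W) = 2 + (2 - W) = 4 - W)
R = 321/2 (R = (-15 + 16*21)/2 = (-15 + 336)/2 = (½)*321 = 321/2 ≈ 160.50)
h = -4217/2 (h = 321/2 - 2269 = -4217/2 ≈ -2108.5)
√(h + ((-1426 + U(-2)*(-379)) + 1/352)) = √(-4217/2 + ((-1426 + (4 - 1*(-2))*(-379)) + 1/352)) = √(-4217/2 + ((-1426 + (4 + 2)*(-379)) + 1/352)) = √(-4217/2 + ((-1426 + 6*(-379)) + 1/352)) = √(-4217/2 + ((-1426 - 2274) + 1/352)) = √(-4217/2 + (-3700 + 1/352)) = √(-4217/2 - 1302399/352) = √(-2044591/352) = I*√44981002/88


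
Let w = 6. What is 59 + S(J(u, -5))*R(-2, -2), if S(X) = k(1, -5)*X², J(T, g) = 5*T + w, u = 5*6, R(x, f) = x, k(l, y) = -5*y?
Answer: -1216741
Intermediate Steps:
u = 30
J(T, g) = 6 + 5*T (J(T, g) = 5*T + 6 = 6 + 5*T)
S(X) = 25*X² (S(X) = (-5*(-5))*X² = 25*X²)
59 + S(J(u, -5))*R(-2, -2) = 59 + (25*(6 + 5*30)²)*(-2) = 59 + (25*(6 + 150)²)*(-2) = 59 + (25*156²)*(-2) = 59 + (25*24336)*(-2) = 59 + 608400*(-2) = 59 - 1216800 = -1216741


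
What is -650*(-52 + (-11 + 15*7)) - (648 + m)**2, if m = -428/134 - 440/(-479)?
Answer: -457570518922344/1029960649 ≈ -4.4426e+5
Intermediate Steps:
m = -73026/32093 (m = -428*1/134 - 440*(-1/479) = -214/67 + 440/479 = -73026/32093 ≈ -2.2754)
-650*(-52 + (-11 + 15*7)) - (648 + m)**2 = -650*(-52 + (-11 + 15*7)) - (648 - 73026/32093)**2 = -650*(-52 + (-11 + 105)) - (20723238/32093)**2 = -650*(-52 + 94) - 1*429452593204644/1029960649 = -650*42 - 429452593204644/1029960649 = -27300 - 429452593204644/1029960649 = -457570518922344/1029960649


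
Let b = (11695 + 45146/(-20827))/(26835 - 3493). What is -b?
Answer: -243526619/486143834 ≈ -0.50094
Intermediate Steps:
b = 243526619/486143834 (b = (11695 + 45146*(-1/20827))/23342 = (11695 - 45146/20827)*(1/23342) = (243526619/20827)*(1/23342) = 243526619/486143834 ≈ 0.50094)
-b = -1*243526619/486143834 = -243526619/486143834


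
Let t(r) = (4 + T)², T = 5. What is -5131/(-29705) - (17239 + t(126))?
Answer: -514485469/29705 ≈ -17320.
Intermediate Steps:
t(r) = 81 (t(r) = (4 + 5)² = 9² = 81)
-5131/(-29705) - (17239 + t(126)) = -5131/(-29705) - (17239 + 81) = -5131*(-1/29705) - 1*17320 = 5131/29705 - 17320 = -514485469/29705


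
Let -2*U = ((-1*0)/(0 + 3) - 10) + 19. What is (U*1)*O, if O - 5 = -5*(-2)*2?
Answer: -225/2 ≈ -112.50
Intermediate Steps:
O = 25 (O = 5 - 5*(-2)*2 = 5 + 10*2 = 5 + 20 = 25)
U = -9/2 (U = -(((-1*0)/(0 + 3) - 10) + 19)/2 = -((0/3 - 10) + 19)/2 = -((0*(⅓) - 10) + 19)/2 = -((0 - 10) + 19)/2 = -(-10 + 19)/2 = -½*9 = -9/2 ≈ -4.5000)
(U*1)*O = -9/2*1*25 = -9/2*25 = -225/2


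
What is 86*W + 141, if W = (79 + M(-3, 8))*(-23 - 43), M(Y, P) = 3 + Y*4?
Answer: -397179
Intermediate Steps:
M(Y, P) = 3 + 4*Y
W = -4620 (W = (79 + (3 + 4*(-3)))*(-23 - 43) = (79 + (3 - 12))*(-66) = (79 - 9)*(-66) = 70*(-66) = -4620)
86*W + 141 = 86*(-4620) + 141 = -397320 + 141 = -397179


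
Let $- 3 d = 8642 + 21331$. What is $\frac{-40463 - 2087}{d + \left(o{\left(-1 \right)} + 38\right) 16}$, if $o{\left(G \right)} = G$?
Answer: $\frac{42550}{9399} \approx 4.5271$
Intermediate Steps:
$d = -9991$ ($d = - \frac{8642 + 21331}{3} = \left(- \frac{1}{3}\right) 29973 = -9991$)
$\frac{-40463 - 2087}{d + \left(o{\left(-1 \right)} + 38\right) 16} = \frac{-40463 - 2087}{-9991 + \left(-1 + 38\right) 16} = - \frac{42550}{-9991 + 37 \cdot 16} = - \frac{42550}{-9991 + 592} = - \frac{42550}{-9399} = \left(-42550\right) \left(- \frac{1}{9399}\right) = \frac{42550}{9399}$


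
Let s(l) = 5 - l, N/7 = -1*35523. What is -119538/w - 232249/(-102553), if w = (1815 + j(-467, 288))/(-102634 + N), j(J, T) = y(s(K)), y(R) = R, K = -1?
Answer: 1435506327530353/62249671 ≈ 2.3060e+7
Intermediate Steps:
N = -248661 (N = 7*(-1*35523) = 7*(-35523) = -248661)
j(J, T) = 6 (j(J, T) = 5 - 1*(-1) = 5 + 1 = 6)
w = -1821/351295 (w = (1815 + 6)/(-102634 - 248661) = 1821/(-351295) = 1821*(-1/351295) = -1821/351295 ≈ -0.0051837)
-119538/w - 232249/(-102553) = -119538/(-1821/351295) - 232249/(-102553) = -119538*(-351295/1821) - 232249*(-1/102553) = 13997700570/607 + 232249/102553 = 1435506327530353/62249671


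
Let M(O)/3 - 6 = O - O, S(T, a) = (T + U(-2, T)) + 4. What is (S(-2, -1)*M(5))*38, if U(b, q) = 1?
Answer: 2052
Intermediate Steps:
S(T, a) = 5 + T (S(T, a) = (T + 1) + 4 = (1 + T) + 4 = 5 + T)
M(O) = 18 (M(O) = 18 + 3*(O - O) = 18 + 3*0 = 18 + 0 = 18)
(S(-2, -1)*M(5))*38 = ((5 - 2)*18)*38 = (3*18)*38 = 54*38 = 2052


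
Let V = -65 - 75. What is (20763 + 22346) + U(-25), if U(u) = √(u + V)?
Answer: 43109 + I*√165 ≈ 43109.0 + 12.845*I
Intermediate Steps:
V = -140
U(u) = √(-140 + u) (U(u) = √(u - 140) = √(-140 + u))
(20763 + 22346) + U(-25) = (20763 + 22346) + √(-140 - 25) = 43109 + √(-165) = 43109 + I*√165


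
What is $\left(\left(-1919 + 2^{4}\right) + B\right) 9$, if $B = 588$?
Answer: $-11835$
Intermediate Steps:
$\left(\left(-1919 + 2^{4}\right) + B\right) 9 = \left(\left(-1919 + 2^{4}\right) + 588\right) 9 = \left(\left(-1919 + 16\right) + 588\right) 9 = \left(-1903 + 588\right) 9 = \left(-1315\right) 9 = -11835$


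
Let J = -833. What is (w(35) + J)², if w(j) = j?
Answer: 636804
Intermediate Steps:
(w(35) + J)² = (35 - 833)² = (-798)² = 636804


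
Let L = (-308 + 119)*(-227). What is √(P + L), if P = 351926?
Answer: √394829 ≈ 628.35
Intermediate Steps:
L = 42903 (L = -189*(-227) = 42903)
√(P + L) = √(351926 + 42903) = √394829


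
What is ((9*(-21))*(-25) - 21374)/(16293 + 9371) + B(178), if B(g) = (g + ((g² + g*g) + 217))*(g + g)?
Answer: 582563236343/25664 ≈ 2.2700e+7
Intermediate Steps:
B(g) = 2*g*(217 + g + 2*g²) (B(g) = (g + ((g² + g²) + 217))*(2*g) = (g + (2*g² + 217))*(2*g) = (g + (217 + 2*g²))*(2*g) = (217 + g + 2*g²)*(2*g) = 2*g*(217 + g + 2*g²))
((9*(-21))*(-25) - 21374)/(16293 + 9371) + B(178) = ((9*(-21))*(-25) - 21374)/(16293 + 9371) + 2*178*(217 + 178 + 2*178²) = (-189*(-25) - 21374)/25664 + 2*178*(217 + 178 + 2*31684) = (4725 - 21374)*(1/25664) + 2*178*(217 + 178 + 63368) = -16649*1/25664 + 2*178*63763 = -16649/25664 + 22699628 = 582563236343/25664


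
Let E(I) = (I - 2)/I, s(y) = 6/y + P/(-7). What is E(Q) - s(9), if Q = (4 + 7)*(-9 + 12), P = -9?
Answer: -78/77 ≈ -1.0130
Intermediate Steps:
Q = 33 (Q = 11*3 = 33)
s(y) = 9/7 + 6/y (s(y) = 6/y - 9/(-7) = 6/y - 9*(-⅐) = 6/y + 9/7 = 9/7 + 6/y)
E(I) = (-2 + I)/I
E(Q) - s(9) = (-2 + 33)/33 - (9/7 + 6/9) = (1/33)*31 - (9/7 + 6*(⅑)) = 31/33 - (9/7 + ⅔) = 31/33 - 1*41/21 = 31/33 - 41/21 = -78/77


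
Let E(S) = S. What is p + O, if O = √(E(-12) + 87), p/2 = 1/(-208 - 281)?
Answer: -2/489 + 5*√3 ≈ 8.6562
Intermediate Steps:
p = -2/489 (p = 2/(-208 - 281) = 2/(-489) = 2*(-1/489) = -2/489 ≈ -0.0040900)
O = 5*√3 (O = √(-12 + 87) = √75 = 5*√3 ≈ 8.6602)
p + O = -2/489 + 5*√3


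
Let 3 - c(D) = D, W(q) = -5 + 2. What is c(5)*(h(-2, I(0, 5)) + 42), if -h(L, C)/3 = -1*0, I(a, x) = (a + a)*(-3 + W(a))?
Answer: -84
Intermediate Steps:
W(q) = -3
I(a, x) = -12*a (I(a, x) = (a + a)*(-3 - 3) = (2*a)*(-6) = -12*a)
c(D) = 3 - D
h(L, C) = 0 (h(L, C) = -(-3)*0 = -3*0 = 0)
c(5)*(h(-2, I(0, 5)) + 42) = (3 - 1*5)*(0 + 42) = (3 - 5)*42 = -2*42 = -84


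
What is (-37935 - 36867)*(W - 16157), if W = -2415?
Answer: 1389222744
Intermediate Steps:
(-37935 - 36867)*(W - 16157) = (-37935 - 36867)*(-2415 - 16157) = -74802*(-18572) = 1389222744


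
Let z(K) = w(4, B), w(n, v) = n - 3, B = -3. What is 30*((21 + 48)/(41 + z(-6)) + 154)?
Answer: 32685/7 ≈ 4669.3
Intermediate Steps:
w(n, v) = -3 + n
z(K) = 1 (z(K) = -3 + 4 = 1)
30*((21 + 48)/(41 + z(-6)) + 154) = 30*((21 + 48)/(41 + 1) + 154) = 30*(69/42 + 154) = 30*(69*(1/42) + 154) = 30*(23/14 + 154) = 30*(2179/14) = 32685/7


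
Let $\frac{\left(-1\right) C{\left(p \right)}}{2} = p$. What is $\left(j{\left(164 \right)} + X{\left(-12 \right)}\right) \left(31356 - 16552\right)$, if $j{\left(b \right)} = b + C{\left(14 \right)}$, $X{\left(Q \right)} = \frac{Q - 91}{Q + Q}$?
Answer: $\frac{12461267}{6} \approx 2.0769 \cdot 10^{6}$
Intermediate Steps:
$C{\left(p \right)} = - 2 p$
$X{\left(Q \right)} = \frac{-91 + Q}{2 Q}$
$j{\left(b \right)} = -28 + b$ ($j{\left(b \right)} = b - 28 = -28 + b$)
$\left(j{\left(164 \right)} + X{\left(-12 \right)}\right) \left(31356 - 16552\right) = \left(\left(-28 + 164\right) + \frac{-91 - 12}{2 \left(-12\right)}\right) \left(31356 - 16552\right) = \left(136 + \frac{1}{2} \left(- \frac{1}{12}\right) \left(-103\right)\right) 14804 = \left(136 + \frac{103}{24}\right) 14804 = \frac{3367}{24} \cdot 14804 = \frac{12461267}{6}$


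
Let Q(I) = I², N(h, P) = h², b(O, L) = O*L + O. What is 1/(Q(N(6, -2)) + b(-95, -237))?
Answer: 1/23716 ≈ 4.2166e-5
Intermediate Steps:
b(O, L) = O + L*O (b(O, L) = L*O + O = O + L*O)
1/(Q(N(6, -2)) + b(-95, -237)) = 1/((6²)² - 95*(1 - 237)) = 1/(36² - 95*(-236)) = 1/(1296 + 22420) = 1/23716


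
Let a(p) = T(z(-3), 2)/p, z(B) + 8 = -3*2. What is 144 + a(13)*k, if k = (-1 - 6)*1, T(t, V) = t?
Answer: 1970/13 ≈ 151.54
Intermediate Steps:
z(B) = -14 (z(B) = -8 - 3*2 = -8 - 6 = -14)
a(p) = -14/p
k = -7 (k = -7*1 = -7)
144 + a(13)*k = 144 - 14/13*(-7) = 144 + 98/13 = 1970/13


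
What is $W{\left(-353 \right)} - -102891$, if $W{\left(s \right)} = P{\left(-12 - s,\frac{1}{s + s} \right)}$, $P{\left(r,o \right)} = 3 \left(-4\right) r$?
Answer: $98799$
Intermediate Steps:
$P{\left(r,o \right)} = - 12 r$
$W{\left(s \right)} = 144 + 12 s$ ($W{\left(s \right)} = - 12 \left(-12 - s\right) = 144 + 12 s$)
$W{\left(-353 \right)} - -102891 = \left(144 + 12 \left(-353\right)\right) - -102891 = \left(144 - 4236\right) + 102891 = -4092 + 102891 = 98799$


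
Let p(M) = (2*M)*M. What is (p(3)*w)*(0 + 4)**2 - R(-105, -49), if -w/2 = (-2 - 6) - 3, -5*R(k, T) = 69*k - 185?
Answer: 4850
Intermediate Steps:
p(M) = 2*M**2
R(k, T) = 37 - 69*k/5 (R(k, T) = -(69*k - 185)/5 = -(-185 + 69*k)/5 = 37 - 69*k/5)
w = 22 (w = -2*((-2 - 6) - 3) = -2*(-8 - 3) = -2*(-11) = 22)
(p(3)*w)*(0 + 4)**2 - R(-105, -49) = ((2*3**2)*22)*(0 + 4)**2 - (37 - 69/5*(-105)) = ((2*9)*22)*4**2 - (37 + 1449) = (18*22)*16 - 1*1486 = 396*16 - 1486 = 6336 - 1486 = 4850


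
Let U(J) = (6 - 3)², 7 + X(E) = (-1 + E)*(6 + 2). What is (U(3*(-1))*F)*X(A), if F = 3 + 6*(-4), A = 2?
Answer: -189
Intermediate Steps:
F = -21 (F = 3 - 24 = -21)
X(E) = -15 + 8*E (X(E) = -7 + (-1 + E)*(6 + 2) = -7 + (-1 + E)*8 = -7 + (-8 + 8*E) = -15 + 8*E)
U(J) = 9 (U(J) = 3² = 9)
(U(3*(-1))*F)*X(A) = (9*(-21))*(-15 + 8*2) = -189*(-15 + 16) = -189*1 = -189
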